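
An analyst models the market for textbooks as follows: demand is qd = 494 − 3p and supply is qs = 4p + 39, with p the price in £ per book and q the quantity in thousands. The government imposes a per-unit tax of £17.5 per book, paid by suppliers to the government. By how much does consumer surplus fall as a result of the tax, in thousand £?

Consumer surplus falls by £2840 thousand.

Without the tax, 494 − 3p = 4p + 39 gives 7p = 455, so p* = £65 and q* = 299.
With the tax collected from suppliers, supply shifts: qs = 4(p − 17.5) + 39.
New equilibrium: consumers pay £75, suppliers receive £57.5, q = 269. (Wedge: pb − ps = 17.5.)
ΔCS is the trapezoid between Q = 269 and Q = 299 of height £10: ½ · (299 + 269) · 10 = £2840.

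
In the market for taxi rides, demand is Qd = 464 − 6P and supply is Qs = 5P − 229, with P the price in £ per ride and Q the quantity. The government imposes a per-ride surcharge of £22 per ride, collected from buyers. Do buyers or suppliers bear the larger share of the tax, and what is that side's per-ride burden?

Without the tax, 464 − 6P = 5P − 229 gives 11P = 693, so P* = £63 and Q* = 86.
With the tax collected from buyers, demand (in seller-price terms) shifts: Qd = 464 − 6(P + 22).
New equilibrium: buyers pay £73, suppliers receive £51, Q = 26. (Wedge: Pb − Ps = 22.)
Per-ride burden: buyers £10, suppliers £12.
Suppliers take the larger share because supply is less price-elastic here (demand slope 6 vs supply slope 5).
The less price-elastic side of the market bears the larger share of a per-unit tax.

Suppliers bear the larger share: £12 per ride.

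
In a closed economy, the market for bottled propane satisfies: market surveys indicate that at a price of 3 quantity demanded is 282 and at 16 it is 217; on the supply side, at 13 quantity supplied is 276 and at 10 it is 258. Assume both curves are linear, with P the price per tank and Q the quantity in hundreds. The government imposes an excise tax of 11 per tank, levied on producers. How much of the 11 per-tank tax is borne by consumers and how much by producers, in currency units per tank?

Demand slope: (217 − 282)/(16 − 3) = -5, so Qd = 297 − 5P.
Supply slope: (258 − 276)/(10 − 13) = 6, so Qs = 6P + 198.
Before the tax: set 297 − 5P = 6P + 198 → P* = 9, Q* = 252.
With the tax collected from producers, supply shifts: Qs = 6(P − 11) + 198.
New equilibrium: consumers pay 15, producers receive 4, Q = 222. (Wedge: Pb − Ps = 11.)
Burden on consumers: 6; on producers: 5. (They sum to 11.)

Consumers bear 6 per tank; producers bear 5 per tank.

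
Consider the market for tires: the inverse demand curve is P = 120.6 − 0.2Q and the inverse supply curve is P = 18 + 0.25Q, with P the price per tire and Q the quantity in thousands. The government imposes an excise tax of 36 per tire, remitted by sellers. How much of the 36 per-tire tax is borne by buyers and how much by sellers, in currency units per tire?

Buyers bear 16 per tire; sellers bear 20 per tire.

Rewrite in direct form: Qd = 603 − 5P and Qs = 4P − 72.
Without the tax, 603 − 5P = 4P − 72 gives 9P = 675, so P* = 75 and Q* = 228.
With the tax collected from sellers, supply shifts: Qs = 4(P − 36) − 72.
New equilibrium: buyers pay 91, sellers receive 55, Q = 148. (Wedge: Pb − Ps = 36.)
Burden on buyers: 16; on sellers: 20. (They sum to 36.)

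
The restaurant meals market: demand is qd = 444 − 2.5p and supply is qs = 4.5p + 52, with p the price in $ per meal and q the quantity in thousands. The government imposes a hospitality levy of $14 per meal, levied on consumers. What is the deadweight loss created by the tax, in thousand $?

Deadweight loss = $157.5 thousand.

Before the tax: set 444 − 2.5p = 4.5p + 52 → p* = $56, q* = 304.
With the tax collected from consumers, demand (in seller-price terms) shifts: qd = 444 − 2.5(p + 14).
New equilibrium: consumers pay $65, producers receive $51, q = 281.5. (Wedge: pb − ps = 14.)
Quantity falls by |ΔQ| = |304 − 281.5| = 22.5.
DWL = ½ · t · |ΔQ| = ½ · 14 · 22.5 = $157.5.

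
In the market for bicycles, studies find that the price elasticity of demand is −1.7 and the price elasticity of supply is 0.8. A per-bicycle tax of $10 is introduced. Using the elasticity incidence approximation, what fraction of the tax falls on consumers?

Incidence ratio: consumers' share ≈ εs / (εs + |εd|) = 0.8 / (0.8 + 1.7) = 0.32.
Supply is the less elastic side, so consumers bear the smaller share.

Consumers' share ≈ 0.32.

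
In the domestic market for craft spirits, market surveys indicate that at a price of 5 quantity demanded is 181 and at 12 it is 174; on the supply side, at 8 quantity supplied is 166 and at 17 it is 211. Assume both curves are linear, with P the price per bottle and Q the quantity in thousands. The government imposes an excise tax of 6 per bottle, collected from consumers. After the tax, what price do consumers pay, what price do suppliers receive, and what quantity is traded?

Demand slope: (174 − 181)/(12 − 5) = -1, so Qd = 186 − P.
Supply slope: (211 − 166)/(17 − 8) = 5, so Qs = 5P + 126.
Before the tax: set 186 − P = 5P + 126 → P* = 10, Q* = 176.
With the tax collected from consumers, demand (in seller-price terms) shifts: Qd = 186 − (P + 6).
New equilibrium: consumers pay 15, suppliers receive 9, Q = 171. (Wedge: Pb − Ps = 6.)
The less price-elastic side of the market bears the larger share of a per-unit tax.

Consumers pay 15; suppliers receive 9; quantity = 171.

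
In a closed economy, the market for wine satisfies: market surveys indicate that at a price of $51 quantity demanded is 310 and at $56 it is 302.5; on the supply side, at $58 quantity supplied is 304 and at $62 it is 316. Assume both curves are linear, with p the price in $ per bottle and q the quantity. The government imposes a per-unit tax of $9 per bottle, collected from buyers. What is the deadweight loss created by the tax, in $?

Deadweight loss = $40.5.

Demand slope: (302.5 − 310)/(56 − 51) = -1.5, so qd = 386.5 − 1.5p.
Supply slope: (316 − 304)/(62 − 58) = 3, so qs = 3p + 130.
Without the tax, 386.5 − 1.5p = 3p + 130 gives 4.5p = 256.5, so p* = $57 and q* = 301.
With the tax collected from buyers, demand (in seller-price terms) shifts: qd = 386.5 − 1.5(p + 9).
Solving gives q = 292 with buyers paying $63 and producers receiving $54 (the $9 wedge).
Quantity falls by |ΔQ| = |301 − 292| = 9.
DWL = ½ · t · |ΔQ| = ½ · 9 · 9 = $40.5.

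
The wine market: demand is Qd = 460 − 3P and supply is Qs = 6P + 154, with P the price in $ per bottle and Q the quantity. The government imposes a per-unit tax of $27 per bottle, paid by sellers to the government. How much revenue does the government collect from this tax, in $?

Tax revenue = $8208.

Without the tax, 460 − 3P = 6P + 154 gives 9P = 306, so P* = $34 and Q* = 358.
With the tax collected from sellers, supply shifts: Qs = 6(P − 27) + 154.
Solving gives Q = 304 with buyers paying $52 and sellers receiving $25 (the $27 wedge).
Revenue = t · Q = 27 · 304 = $8208.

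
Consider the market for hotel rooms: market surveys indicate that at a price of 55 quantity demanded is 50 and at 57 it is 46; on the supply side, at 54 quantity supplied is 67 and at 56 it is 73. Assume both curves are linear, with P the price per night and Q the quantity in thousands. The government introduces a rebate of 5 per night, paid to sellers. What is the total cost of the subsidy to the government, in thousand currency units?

Demand slope: (46 − 50)/(57 − 55) = -2, so Qd = 160 − 2P.
Supply slope: (73 − 67)/(56 − 54) = 3, so Qs = 3P − 95.
Before the subsidy: set 160 − 2P = 3P − 95 → P* = 51, Q* = 58.
With a per-unit subsidy paid to sellers, each receives P + 5 per unit sold, so supply becomes Qs = 3(P + 5) − 95.
Solving gives Q = 64 with consumers paying 48 and sellers receiving 53 (the 5 wedge).
Outlay = t · Q = 5 · 64 = 320.

Government outlay = 320 thousand.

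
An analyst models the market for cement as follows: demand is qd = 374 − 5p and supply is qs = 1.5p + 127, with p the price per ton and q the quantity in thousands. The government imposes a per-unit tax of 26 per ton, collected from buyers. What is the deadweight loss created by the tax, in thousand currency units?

Without the tax, 374 − 5p = 1.5p + 127 gives 6.5p = 247, so p* = 38 and q* = 184.
With the tax collected from buyers, demand (in seller-price terms) shifts: qd = 374 − 5(p + 26).
Solving gives q = 154 with buyers paying 44 and producers receiving 18 (the 26 wedge).
Quantity falls by |ΔQ| = |184 − 154| = 30.
DWL = ½ · t · |ΔQ| = ½ · 26 · 30 = 390.

Deadweight loss = 390 thousand.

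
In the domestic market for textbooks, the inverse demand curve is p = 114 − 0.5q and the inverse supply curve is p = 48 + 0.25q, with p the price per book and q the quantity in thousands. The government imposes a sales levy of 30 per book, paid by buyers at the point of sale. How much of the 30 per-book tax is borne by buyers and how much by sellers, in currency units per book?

Rewrite in direct form: qd = 228 − 2p and qs = 4p − 192.
Before the tax: set 228 − 2p = 4p − 192 → p* = 70, q* = 88.
With the tax collected from buyers, demand (in seller-price terms) shifts: qd = 228 − 2(p + 30).
New equilibrium: buyers pay 90, sellers receive 60, q = 48. (Wedge: pb − ps = 30.)
Burden on buyers: 20; on sellers: 10. (They sum to 30.)
The less price-elastic side of the market bears the larger share of a per-unit tax.

Buyers bear 20 per book; sellers bear 10 per book.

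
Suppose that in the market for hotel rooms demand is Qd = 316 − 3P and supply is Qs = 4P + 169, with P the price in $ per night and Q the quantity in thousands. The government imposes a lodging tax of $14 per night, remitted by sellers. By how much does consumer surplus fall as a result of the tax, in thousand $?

Before the tax: set 316 − 3P = 4P + 169 → P* = $21, Q* = 253.
With the tax collected from sellers, supply shifts: Qs = 4(P − 14) + 169.
New equilibrium: consumers pay $29, sellers receive $15, Q = 229. (Wedge: Pb − Ps = 14.)
ΔCS is the trapezoid between Q = 229 and Q = 253 of height $8: ½ · (253 + 229) · 8 = $1928.

Consumer surplus falls by $1928 thousand.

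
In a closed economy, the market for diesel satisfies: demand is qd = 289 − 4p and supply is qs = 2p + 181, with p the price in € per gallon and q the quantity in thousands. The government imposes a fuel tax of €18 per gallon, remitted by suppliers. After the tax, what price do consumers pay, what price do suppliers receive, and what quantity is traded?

Consumers pay €24; suppliers receive €6; quantity = 193.

Before the tax: set 289 − 4p = 2p + 181 → p* = €18, q* = 217.
With the tax collected from suppliers, supply shifts: qs = 2(p − 18) + 181.
New equilibrium: consumers pay €24, suppliers receive €6, q = 193. (Wedge: pb − ps = 18.)
The less price-elastic side of the market bears the larger share of a per-unit tax.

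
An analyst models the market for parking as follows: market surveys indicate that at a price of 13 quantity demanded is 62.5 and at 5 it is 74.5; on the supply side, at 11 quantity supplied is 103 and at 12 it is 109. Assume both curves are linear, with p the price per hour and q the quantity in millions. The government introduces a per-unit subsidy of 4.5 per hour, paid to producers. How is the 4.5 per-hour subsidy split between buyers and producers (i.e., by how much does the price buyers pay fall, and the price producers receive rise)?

Demand slope: (74.5 − 62.5)/(5 − 13) = -1.5, so qd = 82 − 1.5p.
Supply slope: (109 − 103)/(12 − 11) = 6, so qs = 6p + 37.
Before the subsidy: set 82 − 1.5p = 6p + 37 → p* = 6, q* = 73.
With a per-unit subsidy paid to producers, each receives p + 4.5 per unit sold, so supply becomes qs = 6(p + 4.5) + 37.
Solving gives q = 78.4 with buyers paying 2.4 and producers receiving 6.9 (the 4.5 wedge).
Gain to buyers: 3.6; to producers: 0.9. (They sum to 4.5.)

Buyers gain 3.6 per hour; producers gain 0.9 per hour.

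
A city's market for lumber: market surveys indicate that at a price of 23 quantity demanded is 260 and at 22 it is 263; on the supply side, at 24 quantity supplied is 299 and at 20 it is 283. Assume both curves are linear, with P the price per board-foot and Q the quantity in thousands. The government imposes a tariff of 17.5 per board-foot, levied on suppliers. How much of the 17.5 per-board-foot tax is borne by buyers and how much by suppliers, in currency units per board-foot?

Buyers bear 10 per board-foot; suppliers bear 7.5 per board-foot.

Demand slope: (263 − 260)/(22 − 23) = -3, so Qd = 329 − 3P.
Supply slope: (283 − 299)/(20 − 24) = 4, so Qs = 4P + 203.
Without the tax, 329 − 3P = 4P + 203 gives 7P = 126, so P* = 18 and Q* = 275.
With the tax collected from suppliers, supply shifts: Qs = 4(P − 17.5) + 203.
New equilibrium: buyers pay 28, suppliers receive 10.5, Q = 245. (Wedge: Pb − Ps = 17.5.)
Burden on buyers: 10; on suppliers: 7.5. (They sum to 17.5.)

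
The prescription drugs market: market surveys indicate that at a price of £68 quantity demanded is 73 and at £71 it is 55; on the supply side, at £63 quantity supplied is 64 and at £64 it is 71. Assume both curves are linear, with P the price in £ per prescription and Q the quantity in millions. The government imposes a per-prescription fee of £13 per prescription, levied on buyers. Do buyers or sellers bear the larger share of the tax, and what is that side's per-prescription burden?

Buyers bear the larger share: £7 per prescription.

Demand slope: (55 − 73)/(71 − 68) = -6, so Qd = 481 − 6P.
Supply slope: (71 − 64)/(64 − 63) = 7, so Qs = 7P − 377.
Without the tax, 481 − 6P = 7P − 377 gives 13P = 858, so P* = £66 and Q* = 85.
With the tax collected from buyers, demand (in seller-price terms) shifts: Qd = 481 − 6(P + 13).
New equilibrium: buyers pay £73, sellers receive £60, Q = 43. (Wedge: Pb − Ps = 13.)
Per-prescription burden: buyers £7, sellers £6.
Buyers take the larger share because demand is less price-elastic here (demand slope 6 vs supply slope 7).
The less price-elastic side of the market bears the larger share of a per-unit tax.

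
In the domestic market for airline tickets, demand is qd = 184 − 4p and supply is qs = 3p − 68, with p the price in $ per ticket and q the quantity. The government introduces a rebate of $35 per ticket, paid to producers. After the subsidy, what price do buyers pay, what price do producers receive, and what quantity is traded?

Without the subsidy, 184 − 4p = 3p − 68 gives 7p = 252, so p* = $36 and q* = 40.
With a per-unit subsidy paid to producers, each receives p + 35 per unit sold, so supply becomes qs = 3(p + 35) − 68.
New equilibrium: buyers pay $21, producers receive $56, q = 100. (Wedge: pb − ps = −35.)

Buyers pay $21; producers receive $56; quantity = 100.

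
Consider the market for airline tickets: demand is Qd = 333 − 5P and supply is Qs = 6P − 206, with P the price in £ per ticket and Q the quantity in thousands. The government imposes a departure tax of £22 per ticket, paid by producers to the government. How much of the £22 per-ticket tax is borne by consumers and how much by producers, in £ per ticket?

Consumers bear £12 per ticket; producers bear £10 per ticket.

Before the tax: set 333 − 5P = 6P − 206 → P* = £49, Q* = 88.
With the tax collected from producers, supply shifts: Qs = 6(P − 22) − 206.
New equilibrium: consumers pay £61, producers receive £39, Q = 28. (Wedge: Pb − Ps = 22.)
Burden on consumers: £12; on producers: £10. (They sum to £22.)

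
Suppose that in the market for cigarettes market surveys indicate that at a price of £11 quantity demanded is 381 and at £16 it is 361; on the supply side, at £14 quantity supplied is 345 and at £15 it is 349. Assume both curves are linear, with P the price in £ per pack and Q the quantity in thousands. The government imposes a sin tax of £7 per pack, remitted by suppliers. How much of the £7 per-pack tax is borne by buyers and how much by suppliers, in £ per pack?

Demand slope: (361 − 381)/(16 − 11) = -4, so Qd = 425 − 4P.
Supply slope: (349 − 345)/(15 − 14) = 4, so Qs = 4P + 289.
Before the tax: set 425 − 4P = 4P + 289 → P* = £17, Q* = 357.
With the tax collected from suppliers, supply shifts: Qs = 4(P − 7) + 289.
New equilibrium: buyers pay £20.5, suppliers receive £13.5, Q = 343. (Wedge: Pb − Ps = 7.)
Burden on buyers: £3.5; on suppliers: £3.5. (They sum to £7.)
The less price-elastic side of the market bears the larger share of a per-unit tax.

Buyers bear £3.5 per pack; suppliers bear £3.5 per pack.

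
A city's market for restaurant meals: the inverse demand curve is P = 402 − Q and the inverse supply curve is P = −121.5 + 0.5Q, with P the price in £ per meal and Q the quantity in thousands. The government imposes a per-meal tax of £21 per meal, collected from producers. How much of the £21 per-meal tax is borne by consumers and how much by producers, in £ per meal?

Rewrite in direct form: Qd = 402 − P and Qs = 2P + 243.
Before the tax: set 402 − P = 2P + 243 → P* = £53, Q* = 349.
With the tax collected from producers, supply shifts: Qs = 2(P − 21) + 243.
Solving gives Q = 335 with consumers paying £67 and producers receiving £46 (the £21 wedge).
Burden on consumers: £14; on producers: £7. (They sum to £21.)

Consumers bear £14 per meal; producers bear £7 per meal.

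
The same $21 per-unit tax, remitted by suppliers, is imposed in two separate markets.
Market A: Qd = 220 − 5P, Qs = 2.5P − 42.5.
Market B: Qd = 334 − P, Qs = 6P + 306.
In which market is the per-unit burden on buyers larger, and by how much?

Market B, by $11.

Market A: pre-tax P* = $35, Q* = 45; post-tax Q = 10; per-unit burden on buyers = $7.
Market B: pre-tax P* = $4, Q* = 330; post-tax Q = 312; per-unit burden on buyers = $18.
Difference: $7 vs $18 → market B is larger by $11.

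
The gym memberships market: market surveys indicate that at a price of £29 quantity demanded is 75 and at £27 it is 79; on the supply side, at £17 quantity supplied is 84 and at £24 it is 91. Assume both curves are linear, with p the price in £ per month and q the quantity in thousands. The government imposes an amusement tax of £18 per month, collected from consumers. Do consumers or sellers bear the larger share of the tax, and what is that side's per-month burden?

Demand slope: (79 − 75)/(27 − 29) = -2, so qd = 133 − 2p.
Supply slope: (91 − 84)/(24 − 17) = 1, so qs = p + 67.
Before the tax: set 133 − 2p = p + 67 → p* = £22, q* = 89.
With the tax collected from consumers, demand (in seller-price terms) shifts: qd = 133 − 2(p + 18).
New equilibrium: consumers pay £28, sellers receive £10, q = 77. (Wedge: pb − ps = 18.)
Per-month burden: consumers £6, sellers £12.
Sellers take the larger share because supply is less price-elastic here (demand slope 2 vs supply slope 1).

Sellers bear the larger share: £12 per month.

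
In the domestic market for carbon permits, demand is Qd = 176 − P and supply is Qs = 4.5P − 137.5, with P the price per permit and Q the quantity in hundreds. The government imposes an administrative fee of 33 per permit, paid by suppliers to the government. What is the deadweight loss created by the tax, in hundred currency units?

Without the tax, 176 − P = 4.5P − 137.5 gives 5.5P = 313.5, so P* = 57 and Q* = 119.
With the tax collected from suppliers, supply shifts: Qs = 4.5(P − 33) − 137.5.
Solving gives Q = 92 with consumers paying 84 and suppliers receiving 51 (the 33 wedge).
Quantity falls by |ΔQ| = |119 − 92| = 27.
DWL = ½ · t · |ΔQ| = ½ · 33 · 27 = 445.5.

Deadweight loss = 445.5 hundred.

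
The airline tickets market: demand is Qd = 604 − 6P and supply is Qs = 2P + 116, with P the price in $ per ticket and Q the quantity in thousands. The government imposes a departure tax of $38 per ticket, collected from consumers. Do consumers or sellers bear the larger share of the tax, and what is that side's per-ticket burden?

Sellers bear the larger share: $28.5 per ticket.

Before the tax: set 604 − 6P = 2P + 116 → P* = $61, Q* = 238.
With the tax collected from consumers, demand (in seller-price terms) shifts: Qd = 604 − 6(P + 38).
New equilibrium: consumers pay $70.5, sellers receive $32.5, Q = 181. (Wedge: Pb − Ps = 38.)
Per-ticket burden: consumers $9.5, sellers $28.5.
Sellers take the larger share because supply is less price-elastic here (demand slope 6 vs supply slope 2).
The less price-elastic side of the market bears the larger share of a per-unit tax.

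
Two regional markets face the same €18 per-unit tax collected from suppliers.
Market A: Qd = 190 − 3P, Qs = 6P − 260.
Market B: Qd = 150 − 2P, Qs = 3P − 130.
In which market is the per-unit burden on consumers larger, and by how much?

Market A, by €1.2.

Market A: pre-tax P* = €50, Q* = 40; post-tax Q = 4; per-unit burden on consumers = €12.
Market B: pre-tax P* = €56, Q* = 38; post-tax Q = 16.4; per-unit burden on consumers = €10.8.
Difference: €12 vs €10.8 → market A is larger by €1.2.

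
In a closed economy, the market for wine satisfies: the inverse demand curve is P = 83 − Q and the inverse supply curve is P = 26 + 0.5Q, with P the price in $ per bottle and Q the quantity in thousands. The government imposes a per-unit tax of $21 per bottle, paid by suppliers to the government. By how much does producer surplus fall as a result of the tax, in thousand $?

Producer surplus falls by $217 thousand.

Inverting to Q(P) form: Qd = 83 − P; Qs = 2P − 52.
Before the tax: set 83 − P = 2P − 52 → P* = $45, Q* = 38.
With the tax collected from suppliers, supply shifts: Qs = 2(P − 21) − 52.
Solving gives Q = 24 with buyers paying $59 and suppliers receiving $38 (the $21 wedge).
ΔPS is the trapezoid between Q = 24 and Q = 38 of height $7: ½ · (38 + 24) · 7 = $217.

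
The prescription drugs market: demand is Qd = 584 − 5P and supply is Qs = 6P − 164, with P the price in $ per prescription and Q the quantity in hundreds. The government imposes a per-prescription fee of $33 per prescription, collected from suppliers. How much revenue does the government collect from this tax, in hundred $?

Without the tax, 584 − 5P = 6P − 164 gives 11P = 748, so P* = $68 and Q* = 244.
With the tax collected from suppliers, supply shifts: Qs = 6(P − 33) − 164.
New equilibrium: buyers pay $86, suppliers receive $53, Q = 154. (Wedge: Pb − Ps = 33.)
Revenue = t · Q = 33 · 154 = $5082.

Tax revenue = $5082 hundred.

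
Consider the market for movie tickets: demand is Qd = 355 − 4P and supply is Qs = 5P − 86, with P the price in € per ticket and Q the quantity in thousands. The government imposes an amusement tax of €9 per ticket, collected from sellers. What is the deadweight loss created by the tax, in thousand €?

Without the tax, 355 − 4P = 5P − 86 gives 9P = 441, so P* = €49 and Q* = 159.
With the tax collected from sellers, supply shifts: Qs = 5(P − 9) − 86.
New equilibrium: buyers pay €54, sellers receive €45, Q = 139. (Wedge: Pb − Ps = 9.)
Quantity falls by |ΔQ| = |159 − 139| = 20.
DWL = ½ · t · |ΔQ| = ½ · 9 · 20 = €90.

Deadweight loss = €90 thousand.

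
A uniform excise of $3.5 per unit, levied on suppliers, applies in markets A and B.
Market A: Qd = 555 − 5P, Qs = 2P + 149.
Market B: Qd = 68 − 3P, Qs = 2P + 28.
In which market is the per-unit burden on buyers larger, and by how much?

Market A: pre-tax P* = $58, Q* = 265; post-tax Q = 260; per-unit burden on buyers = $1.
Market B: pre-tax P* = $8, Q* = 44; post-tax Q = 39.8; per-unit burden on buyers = $1.4.
Difference: $1 vs $1.4 → market B is larger by $0.4.

Market B, by $0.4.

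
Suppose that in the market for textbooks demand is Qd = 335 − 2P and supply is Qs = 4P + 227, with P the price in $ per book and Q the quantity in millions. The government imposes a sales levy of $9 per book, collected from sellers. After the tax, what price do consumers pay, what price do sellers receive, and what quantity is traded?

Consumers pay $24; sellers receive $15; quantity = 287.

Without the tax, 335 − 2P = 4P + 227 gives 6P = 108, so P* = $18 and Q* = 299.
With the tax collected from sellers, supply shifts: Qs = 4(P − 9) + 227.
Solving gives Q = 287 with consumers paying $24 and sellers receiving $15 (the $9 wedge).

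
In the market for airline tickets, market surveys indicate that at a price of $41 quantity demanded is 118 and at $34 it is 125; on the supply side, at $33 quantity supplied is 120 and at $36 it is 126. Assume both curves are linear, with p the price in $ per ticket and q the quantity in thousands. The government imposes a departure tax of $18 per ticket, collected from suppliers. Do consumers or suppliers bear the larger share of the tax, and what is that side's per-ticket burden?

Demand slope: (125 − 118)/(34 − 41) = -1, so qd = 159 − p.
Supply slope: (126 − 120)/(36 − 33) = 2, so qs = 2p + 54.
Before the tax: set 159 − p = 2p + 54 → p* = $35, q* = 124.
With the tax collected from suppliers, supply shifts: qs = 2(p − 18) + 54.
Solving gives q = 112 with consumers paying $47 and suppliers receiving $29 (the $18 wedge).
Per-ticket burden: consumers $12, suppliers $6.
Consumers take the larger share because demand is less price-elastic here (demand slope 1 vs supply slope 2).
The less price-elastic side of the market bears the larger share of a per-unit tax.

Consumers bear the larger share: $12 per ticket.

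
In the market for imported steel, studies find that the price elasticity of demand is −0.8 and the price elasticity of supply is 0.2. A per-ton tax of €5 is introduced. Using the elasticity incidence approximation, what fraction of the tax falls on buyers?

Buyers' share ≈ 0.2.

Incidence ratio: buyers' share ≈ εs / (εs + |εd|) = 0.2 / (0.2 + 0.8) = 0.2.
Supply is the less elastic side, so buyers bear the smaller share.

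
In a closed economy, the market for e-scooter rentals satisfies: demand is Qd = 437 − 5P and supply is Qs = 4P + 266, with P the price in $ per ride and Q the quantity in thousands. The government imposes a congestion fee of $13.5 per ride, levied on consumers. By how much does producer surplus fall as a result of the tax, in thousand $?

Without the tax, 437 − 5P = 4P + 266 gives 9P = 171, so P* = $19 and Q* = 342.
With the tax collected from consumers, demand (in seller-price terms) shifts: Qd = 437 − 5(P + 13.5).
New equilibrium: consumers pay $25, suppliers receive $11.5, Q = 312. (Wedge: Pb − Ps = 13.5.)
ΔPS is the trapezoid between Q = 312 and Q = 342 of height $7.5: ½ · (342 + 312) · 7.5 = $2452.5.

Producer surplus falls by $2452.5 thousand.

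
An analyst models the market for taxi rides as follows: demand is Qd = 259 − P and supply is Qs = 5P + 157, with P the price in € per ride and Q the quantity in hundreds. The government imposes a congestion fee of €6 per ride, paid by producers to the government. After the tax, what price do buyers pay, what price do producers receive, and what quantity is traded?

Buyers pay €22; producers receive €16; quantity = 237.

Without the tax, 259 − P = 5P + 157 gives 6P = 102, so P* = €17 and Q* = 242.
With the tax collected from producers, supply shifts: Qs = 5(P − 6) + 157.
New equilibrium: buyers pay €22, producers receive €16, Q = 237. (Wedge: Pb − Ps = 6.)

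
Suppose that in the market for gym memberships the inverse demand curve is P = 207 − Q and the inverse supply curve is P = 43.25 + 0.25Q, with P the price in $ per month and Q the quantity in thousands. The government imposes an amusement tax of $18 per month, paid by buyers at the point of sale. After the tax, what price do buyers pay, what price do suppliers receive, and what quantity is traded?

Buyers pay $90.4; suppliers receive $72.4; quantity = 116.6.

Rewrite in direct form: Qd = 207 − P and Qs = 4P − 173.
Without the tax, 207 − P = 4P − 173 gives 5P = 380, so P* = $76 and Q* = 131.
With the tax collected from buyers, demand (in seller-price terms) shifts: Qd = 207 − (P + 18).
Solving gives Q = 116.6 with buyers paying $90.4 and suppliers receiving $72.4 (the $18 wedge).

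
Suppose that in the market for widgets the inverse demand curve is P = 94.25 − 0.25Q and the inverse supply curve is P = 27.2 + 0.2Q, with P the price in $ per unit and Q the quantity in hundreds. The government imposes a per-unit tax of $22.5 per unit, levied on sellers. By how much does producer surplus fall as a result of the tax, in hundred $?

Inverting to Q(P) form: Qd = 377 − 4P; Qs = 5P − 136.
Before the tax: set 377 − 4P = 5P − 136 → P* = $57, Q* = 149.
With the tax collected from sellers, supply shifts: Qs = 5(P − 22.5) − 136.
Solving gives Q = 99 with buyers paying $69.5 and sellers receiving $47 (the $22.5 wedge).
ΔPS is the trapezoid between Q = 99 and Q = 149 of height $10: ½ · (149 + 99) · 10 = $1240.

Producer surplus falls by $1240 hundred.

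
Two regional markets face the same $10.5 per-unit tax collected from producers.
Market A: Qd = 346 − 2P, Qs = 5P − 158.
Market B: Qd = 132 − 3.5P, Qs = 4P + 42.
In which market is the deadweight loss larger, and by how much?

Market B, by $24.15.

Market A: pre-tax P* = $72, Q* = 202; post-tax Q = 187; deadweight loss = $78.75.
Market B: pre-tax P* = $12, Q* = 90; post-tax Q = 70.4; deadweight loss = $102.9.
Difference: $78.75 vs $102.9 → market B is larger by $24.15.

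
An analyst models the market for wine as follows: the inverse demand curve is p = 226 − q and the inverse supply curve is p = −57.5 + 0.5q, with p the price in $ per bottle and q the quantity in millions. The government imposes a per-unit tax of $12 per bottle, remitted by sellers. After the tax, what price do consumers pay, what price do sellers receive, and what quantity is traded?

Consumers pay $45; sellers receive $33; quantity = 181.

Inverting to q(p) form: qd = 226 − p; qs = 2p + 115.
Before the tax: set 226 − p = 2p + 115 → p* = $37, q* = 189.
With the tax collected from sellers, supply shifts: qs = 2(p − 12) + 115.
New equilibrium: consumers pay $45, sellers receive $33, q = 181. (Wedge: pb − ps = 12.)
The less price-elastic side of the market bears the larger share of a per-unit tax.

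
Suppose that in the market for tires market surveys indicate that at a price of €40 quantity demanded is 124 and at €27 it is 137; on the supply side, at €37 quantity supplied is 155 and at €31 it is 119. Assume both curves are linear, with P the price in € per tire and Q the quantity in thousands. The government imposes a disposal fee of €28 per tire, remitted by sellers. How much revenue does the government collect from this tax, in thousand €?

Demand slope: (137 − 124)/(27 − 40) = -1, so Qd = 164 − P.
Supply slope: (119 − 155)/(31 − 37) = 6, so Qs = 6P − 67.
Without the tax, 164 − P = 6P − 67 gives 7P = 231, so P* = €33 and Q* = 131.
With the tax collected from sellers, supply shifts: Qs = 6(P − 28) − 67.
Solving gives Q = 107 with consumers paying €57 and sellers receiving €29 (the €28 wedge).
Revenue = t · Q = 28 · 107 = €2996.

Tax revenue = €2996 thousand.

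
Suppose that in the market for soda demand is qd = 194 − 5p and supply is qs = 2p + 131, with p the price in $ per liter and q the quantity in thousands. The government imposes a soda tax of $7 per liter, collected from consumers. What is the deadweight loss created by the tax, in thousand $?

Deadweight loss = $35 thousand.

Without the tax, 194 − 5p = 2p + 131 gives 7p = 63, so p* = $9 and q* = 149.
With the tax collected from consumers, demand (in seller-price terms) shifts: qd = 194 − 5(p + 7).
Solving gives q = 139 with consumers paying $11 and sellers receiving $4 (the $7 wedge).
Quantity falls by |ΔQ| = |149 − 139| = 10.
DWL = ½ · t · |ΔQ| = ½ · 7 · 10 = $35.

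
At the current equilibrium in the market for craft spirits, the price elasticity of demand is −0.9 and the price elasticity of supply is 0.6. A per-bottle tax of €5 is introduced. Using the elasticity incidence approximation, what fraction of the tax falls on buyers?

Incidence ratio: buyers' share ≈ εs / (εs + |εd|) = 0.6 / (0.6 + 0.9) = 0.4.
Supply is the less elastic side, so buyers bear the smaller share.

Buyers' share ≈ 0.4.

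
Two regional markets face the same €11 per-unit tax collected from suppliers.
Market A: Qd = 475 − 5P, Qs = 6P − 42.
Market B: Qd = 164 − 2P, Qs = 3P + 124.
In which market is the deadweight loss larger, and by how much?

Market A: pre-tax P* = €47, Q* = 240; post-tax Q = 210; deadweight loss = €165.
Market B: pre-tax P* = €8, Q* = 148; post-tax Q = 134.8; deadweight loss = €72.6.
Difference: €165 vs €72.6 → market A is larger by €92.4.

Market A, by €92.4.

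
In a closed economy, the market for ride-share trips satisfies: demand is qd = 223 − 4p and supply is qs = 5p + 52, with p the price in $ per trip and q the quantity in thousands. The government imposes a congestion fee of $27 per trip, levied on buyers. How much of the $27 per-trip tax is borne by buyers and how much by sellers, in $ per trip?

Buyers bear $15 per trip; sellers bear $12 per trip.

Without the tax, 223 − 4p = 5p + 52 gives 9p = 171, so p* = $19 and q* = 147.
With the tax collected from buyers, demand (in seller-price terms) shifts: qd = 223 − 4(p + 27).
New equilibrium: buyers pay $34, sellers receive $7, q = 87. (Wedge: pb − ps = 27.)
Burden on buyers: $15; on sellers: $12. (They sum to $27.)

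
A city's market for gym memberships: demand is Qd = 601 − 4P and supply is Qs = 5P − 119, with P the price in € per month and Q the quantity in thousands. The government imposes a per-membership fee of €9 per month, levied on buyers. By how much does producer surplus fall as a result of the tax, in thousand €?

Before the tax: set 601 − 4P = 5P − 119 → P* = €80, Q* = 281.
With the tax collected from buyers, demand (in seller-price terms) shifts: Qd = 601 − 4(P + 9).
Solving gives Q = 261 with buyers paying €85 and suppliers receiving €76 (the €9 wedge).
ΔPS is the trapezoid between Q = 261 and Q = 281 of height €4: ½ · (281 + 261) · 4 = €1084.

Producer surplus falls by €1084 thousand.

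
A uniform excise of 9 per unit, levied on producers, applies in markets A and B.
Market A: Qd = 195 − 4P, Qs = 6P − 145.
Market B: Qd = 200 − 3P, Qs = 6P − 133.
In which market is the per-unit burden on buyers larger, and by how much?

Market A: pre-tax P* = 34, Q* = 59; post-tax Q = 37.4; per-unit burden on buyers = 5.4.
Market B: pre-tax P* = 37, Q* = 89; post-tax Q = 71; per-unit burden on buyers = 6.
Difference: 5.4 vs 6 → market B is larger by 0.6.

Market B, by 0.6.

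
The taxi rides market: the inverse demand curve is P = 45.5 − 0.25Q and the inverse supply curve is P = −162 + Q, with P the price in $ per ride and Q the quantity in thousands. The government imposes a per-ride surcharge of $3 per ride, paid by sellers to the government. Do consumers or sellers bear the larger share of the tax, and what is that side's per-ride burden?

Sellers bear the larger share: $2.4 per ride.

Rewrite in direct form: Qd = 182 − 4P and Qs = P + 162.
Before the tax: set 182 − 4P = P + 162 → P* = $4, Q* = 166.
With the tax collected from sellers, supply shifts: Qs = (P − 3) + 162.
New equilibrium: consumers pay $4.6, sellers receive $1.6, Q = 163.6. (Wedge: Pb − Ps = 3.)
Per-ride burden: consumers $0.6, sellers $2.4.
Sellers take the larger share because supply is less price-elastic here (demand slope 4 vs supply slope 1).
The less price-elastic side of the market bears the larger share of a per-unit tax.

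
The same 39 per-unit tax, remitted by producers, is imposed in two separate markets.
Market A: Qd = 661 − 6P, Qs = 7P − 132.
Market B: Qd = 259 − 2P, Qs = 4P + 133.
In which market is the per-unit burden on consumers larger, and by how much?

Market B, by 5.

Market A: pre-tax P* = 61, Q* = 295; post-tax Q = 169; per-unit burden on consumers = 21.
Market B: pre-tax P* = 21, Q* = 217; post-tax Q = 165; per-unit burden on consumers = 26.
Difference: 21 vs 26 → market B is larger by 5.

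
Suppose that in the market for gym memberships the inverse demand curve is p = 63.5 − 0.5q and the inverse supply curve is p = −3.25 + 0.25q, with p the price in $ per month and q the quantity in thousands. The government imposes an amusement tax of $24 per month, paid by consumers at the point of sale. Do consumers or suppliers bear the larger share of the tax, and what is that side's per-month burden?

Rewrite in direct form: qd = 127 − 2p and qs = 4p + 13.
Before the tax: set 127 − 2p = 4p + 13 → p* = $19, q* = 89.
With the tax collected from consumers, demand (in seller-price terms) shifts: qd = 127 − 2(p + 24).
Solving gives q = 57 with consumers paying $35 and suppliers receiving $11 (the $24 wedge).
Per-month burden: consumers $16, suppliers $8.
Consumers take the larger share because demand is less price-elastic here (demand slope 2 vs supply slope 4).
The less price-elastic side of the market bears the larger share of a per-unit tax.

Consumers bear the larger share: $16 per month.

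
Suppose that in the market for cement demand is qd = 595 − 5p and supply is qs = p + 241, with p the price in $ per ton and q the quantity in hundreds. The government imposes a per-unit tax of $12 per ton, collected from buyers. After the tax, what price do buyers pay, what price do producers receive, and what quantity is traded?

Without the tax, 595 − 5p = p + 241 gives 6p = 354, so p* = $59 and q* = 300.
With the tax collected from buyers, demand (in seller-price terms) shifts: qd = 595 − 5(p + 12).
Solving gives q = 290 with buyers paying $61 and producers receiving $49 (the $12 wedge).
The less price-elastic side of the market bears the larger share of a per-unit tax.

Buyers pay $61; producers receive $49; quantity = 290.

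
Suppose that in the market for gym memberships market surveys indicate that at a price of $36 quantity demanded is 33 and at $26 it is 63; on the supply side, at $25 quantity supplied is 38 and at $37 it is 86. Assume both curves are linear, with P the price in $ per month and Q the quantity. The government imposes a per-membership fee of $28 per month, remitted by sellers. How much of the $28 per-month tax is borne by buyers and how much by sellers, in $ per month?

Buyers bear $16 per month; sellers bear $12 per month.

Demand slope: (63 − 33)/(26 − 36) = -3, so Qd = 141 − 3P.
Supply slope: (86 − 38)/(37 − 25) = 4, so Qs = 4P − 62.
Before the tax: set 141 − 3P = 4P − 62 → P* = $29, Q* = 54.
With the tax collected from sellers, supply shifts: Qs = 4(P − 28) − 62.
New equilibrium: buyers pay $45, sellers receive $17, Q = 6. (Wedge: Pb − Ps = 28.)
Burden on buyers: $16; on sellers: $12. (They sum to $28.)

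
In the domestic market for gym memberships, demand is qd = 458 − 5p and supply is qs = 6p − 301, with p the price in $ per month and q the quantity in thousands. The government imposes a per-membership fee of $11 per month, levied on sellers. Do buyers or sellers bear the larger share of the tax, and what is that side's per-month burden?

Without the tax, 458 − 5p = 6p − 301 gives 11p = 759, so p* = $69 and q* = 113.
With the tax collected from sellers, supply shifts: qs = 6(p − 11) − 301.
Solving gives q = 83 with buyers paying $75 and sellers receiving $64 (the $11 wedge).
Per-month burden: buyers $6, sellers $5.
Buyers take the larger share because demand is less price-elastic here (demand slope 5 vs supply slope 6).

Buyers bear the larger share: $6 per month.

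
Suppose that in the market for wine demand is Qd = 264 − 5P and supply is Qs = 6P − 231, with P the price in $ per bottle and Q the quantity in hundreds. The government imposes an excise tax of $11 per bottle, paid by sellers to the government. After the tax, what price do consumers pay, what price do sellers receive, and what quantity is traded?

Before the tax: set 264 − 5P = 6P − 231 → P* = $45, Q* = 39.
With the tax collected from sellers, supply shifts: Qs = 6(P − 11) − 231.
Solving gives Q = 9 with consumers paying $51 and sellers receiving $40 (the $11 wedge).
The less price-elastic side of the market bears the larger share of a per-unit tax.

Consumers pay $51; sellers receive $40; quantity = 9.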